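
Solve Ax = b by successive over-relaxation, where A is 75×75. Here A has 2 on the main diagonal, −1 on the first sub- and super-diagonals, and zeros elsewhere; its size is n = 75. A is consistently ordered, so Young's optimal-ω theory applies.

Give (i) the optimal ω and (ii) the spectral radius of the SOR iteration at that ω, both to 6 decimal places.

ω* = 1.920630, ρ_SOR = 0.920630

spectrum of D⁻¹(L+U) = {cos(kπ/76) : 1≤k≤75}; ρ_J = cos(π/76) = 0.999146.
√(1−ρ_J²) simplifies to sin(π/76) = 0.0413250.
ω* = 2/(1 + 0.0413250) = 2/1.0413250 = 1.920630.
ρ(B_{ω*}) = ω*−1 = 0.920630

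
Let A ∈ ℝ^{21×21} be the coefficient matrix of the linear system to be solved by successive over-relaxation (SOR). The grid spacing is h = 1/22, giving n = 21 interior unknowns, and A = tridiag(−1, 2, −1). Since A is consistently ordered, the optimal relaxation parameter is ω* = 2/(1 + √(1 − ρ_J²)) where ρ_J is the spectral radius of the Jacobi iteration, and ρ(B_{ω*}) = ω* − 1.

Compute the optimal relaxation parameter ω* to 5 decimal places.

With n=21, ρ(Jacobi) = cos(π/22) = 0.98982.
√(1−ρ_J²) = |sin(π/22)| = 0.142315
ω* = 2/(1 + 0.142315) = 2/1.142315 = 1.75083.
ρ_SOR = ω* − 1 ≈ 0.75083.

ω* = 1.75083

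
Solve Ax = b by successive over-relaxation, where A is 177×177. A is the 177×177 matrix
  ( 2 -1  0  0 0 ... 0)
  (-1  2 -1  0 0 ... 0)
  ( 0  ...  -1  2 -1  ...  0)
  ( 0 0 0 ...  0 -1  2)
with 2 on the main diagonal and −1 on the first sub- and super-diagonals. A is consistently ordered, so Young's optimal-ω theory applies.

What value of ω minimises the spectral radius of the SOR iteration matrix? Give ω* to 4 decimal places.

ω* = 1.9653

With n=177, ρ(Jacobi) = cos(π/178) = 0.9998.
√(1 − cos²(π/178)) = sin(π/178) ≈ 0.01765.
Then 2/(1+√(1−ρ_J²)) = 2/(1+0.01765); ω* = 2/1.01765 = 1.9653.
ρ_SOR = ω* − 1 ≈ 0.9653.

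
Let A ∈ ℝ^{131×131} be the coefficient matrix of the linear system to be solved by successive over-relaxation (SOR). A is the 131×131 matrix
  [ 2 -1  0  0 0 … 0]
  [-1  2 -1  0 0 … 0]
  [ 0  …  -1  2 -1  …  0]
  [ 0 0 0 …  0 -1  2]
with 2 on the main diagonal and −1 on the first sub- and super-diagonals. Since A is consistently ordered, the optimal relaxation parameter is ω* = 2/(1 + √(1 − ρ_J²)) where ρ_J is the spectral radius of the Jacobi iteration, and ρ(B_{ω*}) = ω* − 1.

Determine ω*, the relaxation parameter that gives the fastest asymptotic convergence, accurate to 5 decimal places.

½·tridiag(1,0,1) at n=131: λ_k = cos(kπ/132); max |λ| at k=1 ⇒ ρ_J = cos(π/132) ≈ 0.99972.
√(1−ρ_J²) simplifies to sin(π/132) = 0.023798.
So ω* = 2/1.023798 = 1.95351 (Young).
and ρ(B_{ω*}) = 1.95351 − 1 = 0.95351.

ω* = 1.95351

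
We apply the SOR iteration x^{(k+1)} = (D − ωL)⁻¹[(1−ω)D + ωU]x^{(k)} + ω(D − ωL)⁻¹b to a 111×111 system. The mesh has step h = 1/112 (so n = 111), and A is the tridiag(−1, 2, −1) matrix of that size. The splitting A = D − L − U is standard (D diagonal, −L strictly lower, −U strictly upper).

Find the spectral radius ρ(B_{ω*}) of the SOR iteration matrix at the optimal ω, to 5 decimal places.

ρ_SOR = 0.94544

½·tridiag(1,0,1) at n=111: λ_k = cos(kπ/112); max |λ| at k=1 ⇒ ρ_J = cos(π/112) ≈ 0.99961.
root = sin(π/112) = 0.028046  (since 1−cos² = sin²).
Then 2/(1+√(1−ρ_J²)) = 2/(1+0.028046); ω* = 2/1.028046 = 1.94544.
At ω = 1.94544 every |λ(B_ω)| = ω−1, so ρ_SOR = 0.94544.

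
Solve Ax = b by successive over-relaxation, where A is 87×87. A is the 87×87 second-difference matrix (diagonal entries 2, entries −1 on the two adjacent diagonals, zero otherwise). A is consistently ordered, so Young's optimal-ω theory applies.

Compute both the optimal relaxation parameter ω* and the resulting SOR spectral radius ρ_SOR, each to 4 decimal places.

ω* = 1.9311, ρ_SOR = 0.9311

ρ_J = max_k |cos(kπ/88)| = cos(π/88) = 0.9994
1 − cos²(π/88) = sin²(π/88) ⇒ √(1−ρ_J²) = sin(π/88) = 0.03569.
Young: ω* = 2/(1+√(1−ρ_J²)) = 2/(1+0.03569) = 2/1.03569 = 1.9311.
ρ_SOR = ω* − 1 = 1.9311 − 1 = 0.9311.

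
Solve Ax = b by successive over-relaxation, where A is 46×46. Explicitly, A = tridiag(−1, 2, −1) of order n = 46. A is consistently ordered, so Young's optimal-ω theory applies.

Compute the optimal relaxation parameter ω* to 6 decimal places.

ω* = 1.874779

B_J for the 46×46 system has eigenvalues cos(kπ/47); ρ_J = cos(π/47) = 0.997767.
1 − cos²(π/47) = sin²(π/47) ⇒ √(1−ρ_J²) = sin(π/47) = 0.0667926.
Young: ω* = 2/(1+√(1−ρ_J²)) = 2/(1+0.0667926) = 2/1.0667926 = 1.874779.
ρ(B_{ω*}) = ω*−1 = 0.874779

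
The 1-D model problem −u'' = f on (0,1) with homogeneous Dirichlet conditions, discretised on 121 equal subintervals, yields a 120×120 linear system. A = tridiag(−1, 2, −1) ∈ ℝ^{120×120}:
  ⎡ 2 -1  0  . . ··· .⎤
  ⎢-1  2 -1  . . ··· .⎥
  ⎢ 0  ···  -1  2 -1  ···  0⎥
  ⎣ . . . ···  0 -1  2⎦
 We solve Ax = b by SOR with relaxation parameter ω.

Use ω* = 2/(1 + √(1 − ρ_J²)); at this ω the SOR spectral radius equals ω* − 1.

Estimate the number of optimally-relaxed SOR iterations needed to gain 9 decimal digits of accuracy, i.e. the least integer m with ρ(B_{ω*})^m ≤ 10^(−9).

spectrum of D⁻¹(L+U) = {cos(kπ/121) : 1≤k≤120}; ρ_J = cos(π/121) = 0.9996630.
1 − cos²(π/121) = sin²(π/121) ⇒ √(1−ρ_J²) = sin(π/121) = 0.0259607.
[ω*] 2 ÷ (1 + 0.0259607) = 2 ÷ 1.0259607 = 1.9493924.
Hence ρ(B_{ω*}) = 1.9493924 − 1 = 0.9493924.
For 9 digits: m = 9·ln10 / (−ln 0.9493924) = 20.7233/0.0519331 = 399.038; round up → m = 400.

m = 400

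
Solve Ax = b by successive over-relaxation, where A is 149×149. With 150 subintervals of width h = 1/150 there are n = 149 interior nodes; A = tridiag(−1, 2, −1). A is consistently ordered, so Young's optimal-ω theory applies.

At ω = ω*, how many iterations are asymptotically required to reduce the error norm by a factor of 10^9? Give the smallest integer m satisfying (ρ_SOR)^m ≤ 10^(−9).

With n=149, ρ(Jacobi) = cos(π/150) = 0.9997807.
√(1−ρ_J²) = |sin(π/150)| = 0.0209424
Then 2/(1+√(1−ρ_J²)) = 2/(1+0.0209424); ω* = 2/1.0209424 = 1.9589744.
ρ(B_{ω*}) = ω*−1 = 0.9589744
9·ln10 = 20.7233; −ln(0.9589744) = 0.0418909; m = ⌈20.7233/0.0418909⌉ = ⌈494.697⌉ = 495.

m = 495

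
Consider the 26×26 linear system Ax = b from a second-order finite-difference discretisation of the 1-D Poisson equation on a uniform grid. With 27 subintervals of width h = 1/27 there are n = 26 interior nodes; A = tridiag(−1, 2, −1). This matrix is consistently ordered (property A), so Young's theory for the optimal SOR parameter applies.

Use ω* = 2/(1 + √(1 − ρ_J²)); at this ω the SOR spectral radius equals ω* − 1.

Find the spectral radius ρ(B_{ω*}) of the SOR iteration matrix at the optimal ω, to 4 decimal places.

n=26: λ(B_J) = 1 − λ(A)/2 = cos(kπ/27); k=1 gives ρ_J = 0.9932.
√(1−ρ_J²) simplifies to sin(π/27) = 0.11609.
ω* = 2/(1+0.11609) = 1.7920
Hence ρ(B_{ω*}) = 1.7920 − 1 = 0.7920.

ρ_SOR = 0.7920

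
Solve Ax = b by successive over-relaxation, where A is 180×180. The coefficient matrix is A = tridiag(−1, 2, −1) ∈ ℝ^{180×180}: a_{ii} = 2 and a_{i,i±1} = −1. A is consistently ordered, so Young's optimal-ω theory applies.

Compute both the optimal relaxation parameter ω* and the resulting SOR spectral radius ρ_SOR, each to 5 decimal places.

ω* = 1.96588, ρ_SOR = 0.96588

B_J for the 180×180 system has eigenvalues cos(kπ/181); ρ_J = cos(π/181) = 0.99985.
root = sin(π/181) = 0.017356  (since 1−cos² = sin²).
Then 2/(1+√(1−ρ_J²)) = 2/(1+0.017356); ω* = 2/1.017356 = 1.96588.
[ρ_SOR] ω* − 1 = 0.96588.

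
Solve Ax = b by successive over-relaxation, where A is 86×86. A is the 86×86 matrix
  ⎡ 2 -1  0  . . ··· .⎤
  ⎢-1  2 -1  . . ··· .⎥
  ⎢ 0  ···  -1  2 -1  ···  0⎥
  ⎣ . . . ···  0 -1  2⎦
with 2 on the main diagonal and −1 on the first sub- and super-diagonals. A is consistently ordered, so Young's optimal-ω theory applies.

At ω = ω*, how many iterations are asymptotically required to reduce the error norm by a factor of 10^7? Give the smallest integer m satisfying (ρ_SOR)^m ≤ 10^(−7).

n=86: λ(B_J) = 1 − λ(A)/2 = cos(kπ/87); k=1 gives ρ_J = 0.9993481.
√(1−ρ_J²) simplifies to sin(π/87) = 0.0361024.
ω* = 2 / (1 + 0.0361024) = 2 / 1.0361024 ≈ 1.9303111.
and ρ(B_{ω*}) = 1.9303111 − 1 = 0.9303111.
For 7 digits: m = 7·ln10 / (−ln 0.9303111) = 16.1181/0.0722362 = 223.131; round up → m = 224.

m = 224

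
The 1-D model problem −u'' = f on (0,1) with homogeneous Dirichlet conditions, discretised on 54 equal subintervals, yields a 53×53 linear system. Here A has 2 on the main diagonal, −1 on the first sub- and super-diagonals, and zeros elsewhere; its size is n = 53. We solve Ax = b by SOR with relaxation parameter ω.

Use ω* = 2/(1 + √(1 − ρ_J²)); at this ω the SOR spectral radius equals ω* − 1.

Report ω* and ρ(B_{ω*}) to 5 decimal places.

ω* = 1.89010, ρ_SOR = 0.89010

½·tridiag(1,0,1) at n=53: λ_k = cos(kπ/54); max |λ| at k=1 ⇒ ρ_J = cos(π/54) ≈ 0.99831.
√(1−ρ_J²) = |sin(π/54)| = 0.058145
Young: ω* = 2/(1+√(1−ρ_J²)) = 2/(1+0.058145) = 2/1.058145 = 1.89010.
At ω = 1.89010 every |λ(B_ω)| = ω−1, so ρ_SOR = 0.89010.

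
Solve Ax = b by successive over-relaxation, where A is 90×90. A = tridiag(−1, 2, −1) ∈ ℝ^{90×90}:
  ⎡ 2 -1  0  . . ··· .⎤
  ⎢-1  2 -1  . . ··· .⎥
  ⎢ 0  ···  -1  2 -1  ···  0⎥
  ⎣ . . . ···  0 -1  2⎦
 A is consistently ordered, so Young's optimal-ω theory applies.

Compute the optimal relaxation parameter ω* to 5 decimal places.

½·tridiag(1,0,1) at n=90: λ_k = cos(kπ/91); max |λ| at k=1 ⇒ ρ_J = cos(π/91) ≈ 0.99940.
1 − cos²(π/91) = sin²(π/91) ⇒ √(1−ρ_J²) = sin(π/91) = 0.034516.
ω* = 2 / (1 + 0.034516) = 2 / 1.034516 ≈ 1.93327.
[ρ_SOR] ω* − 1 = 0.93327.

ω* = 1.93327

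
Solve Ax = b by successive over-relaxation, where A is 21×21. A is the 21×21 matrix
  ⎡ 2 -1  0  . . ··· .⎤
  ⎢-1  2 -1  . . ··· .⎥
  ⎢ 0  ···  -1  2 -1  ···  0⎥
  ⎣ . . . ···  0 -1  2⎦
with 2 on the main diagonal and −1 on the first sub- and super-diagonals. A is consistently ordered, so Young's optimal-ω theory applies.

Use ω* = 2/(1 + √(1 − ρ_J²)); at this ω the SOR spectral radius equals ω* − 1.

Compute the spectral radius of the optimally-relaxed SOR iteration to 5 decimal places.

[ρ_J] n=21: ρ(B_J) = cos(π/(n+1)) = cos(π/22) = 0.98982.
root = sin(π/22) = 0.142315  (since 1−cos² = sin²).
ω* = 2/(1 + 0.142315) = 2/1.142315 = 1.75083.
ρ_SOR = ω* − 1 ≈ 0.75083.

ρ_SOR = 0.75083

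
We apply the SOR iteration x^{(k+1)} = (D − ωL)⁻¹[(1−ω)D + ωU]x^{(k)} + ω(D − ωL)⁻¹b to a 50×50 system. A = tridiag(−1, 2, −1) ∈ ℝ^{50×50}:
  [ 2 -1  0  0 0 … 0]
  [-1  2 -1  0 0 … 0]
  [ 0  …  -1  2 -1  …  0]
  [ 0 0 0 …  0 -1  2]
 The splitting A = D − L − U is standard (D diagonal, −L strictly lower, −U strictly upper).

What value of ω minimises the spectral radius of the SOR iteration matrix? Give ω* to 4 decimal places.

ω* = 1.8840

[ρ_J] n=50: ρ(B_J) = cos(π/(n+1)) = cos(π/51) = 0.9981.
root = sin(π/51) = 0.06156  (since 1−cos² = sin²).
ω* = 2/(1+0.06156) = 1.8840
ρ(B_{ω*}) = ω*−1 = 0.8840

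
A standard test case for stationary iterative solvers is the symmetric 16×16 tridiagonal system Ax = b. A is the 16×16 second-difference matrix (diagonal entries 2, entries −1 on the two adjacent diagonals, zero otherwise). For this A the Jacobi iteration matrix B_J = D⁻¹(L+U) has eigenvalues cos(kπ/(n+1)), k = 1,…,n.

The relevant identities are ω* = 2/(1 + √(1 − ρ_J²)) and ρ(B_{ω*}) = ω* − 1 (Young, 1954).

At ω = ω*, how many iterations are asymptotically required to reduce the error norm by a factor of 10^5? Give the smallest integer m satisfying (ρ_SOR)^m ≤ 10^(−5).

ρ_J = max_k |cos(kπ/17)| = cos(π/17) = 0.9829731
√(1 − cos²(π/17)) = sin(π/17) ≈ 0.1837495.
[ω*] 2 ÷ (1 + 0.1837495) = 2 ÷ 1.1837495 = 1.6895466.
At ω = 1.6895466 every |λ(B_ω)| = ω−1, so ρ_SOR = 0.6895466.
5·ln10 = 11.5129; −ln(0.6895466) = 0.371721; m = ⌈11.5129/0.371721⌉ = ⌈30.972⌉ = 31.

m = 31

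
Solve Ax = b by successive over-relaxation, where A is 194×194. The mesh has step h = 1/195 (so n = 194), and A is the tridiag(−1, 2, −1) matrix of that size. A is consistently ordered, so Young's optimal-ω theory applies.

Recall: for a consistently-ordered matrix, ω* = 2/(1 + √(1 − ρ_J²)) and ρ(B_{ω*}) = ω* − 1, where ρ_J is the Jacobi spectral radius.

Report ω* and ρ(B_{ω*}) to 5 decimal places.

ω* = 1.96829, ρ_SOR = 0.96829

B_J for the 194×194 system has eigenvalues cos(kπ/195); ρ_J = cos(π/195) = 0.99987.
1 − cos²(π/195) = sin²(π/195) ⇒ √(1−ρ_J²) = sin(π/195) = 0.016110.
[ω*] 2 ÷ (1 + 0.016110) = 2 ÷ 1.016110 = 1.96829.
and ρ(B_{ω*}) = 1.96829 − 1 = 0.96829.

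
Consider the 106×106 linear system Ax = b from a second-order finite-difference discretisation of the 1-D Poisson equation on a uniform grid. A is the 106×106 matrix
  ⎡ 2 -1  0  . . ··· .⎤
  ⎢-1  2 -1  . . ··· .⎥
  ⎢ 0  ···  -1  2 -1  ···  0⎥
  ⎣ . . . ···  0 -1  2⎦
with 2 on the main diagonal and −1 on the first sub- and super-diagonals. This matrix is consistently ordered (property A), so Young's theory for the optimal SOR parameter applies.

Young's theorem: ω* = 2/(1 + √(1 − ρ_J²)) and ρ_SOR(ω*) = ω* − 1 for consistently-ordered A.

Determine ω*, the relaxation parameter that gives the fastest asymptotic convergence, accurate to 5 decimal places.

ω* = 1.94296

B_J for the 106×106 system has eigenvalues cos(kπ/107); ρ_J = cos(π/107) = 0.99957.
root = sin(π/107) = 0.029356  (since 1−cos² = sin²).
ω* = 2/(1 + 0.029356) = 2/1.029356 = 1.94296.
ρ_SOR = ω* − 1 = 1.94296 − 1 = 0.94296.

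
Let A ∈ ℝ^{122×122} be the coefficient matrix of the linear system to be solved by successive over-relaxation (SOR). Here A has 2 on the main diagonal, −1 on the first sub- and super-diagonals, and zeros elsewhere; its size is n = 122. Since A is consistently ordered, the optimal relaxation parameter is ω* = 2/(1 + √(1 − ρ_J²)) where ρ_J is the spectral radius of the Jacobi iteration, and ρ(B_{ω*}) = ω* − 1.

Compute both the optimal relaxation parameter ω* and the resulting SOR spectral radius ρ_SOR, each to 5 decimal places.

n=122: λ(B_J) = 1 − λ(A)/2 = cos(kπ/123); k=1 gives ρ_J = 0.99967.
√(1−ρ_J²) simplifies to sin(π/123) = 0.025539.
Young: ω* = 2/(1+√(1−ρ_J²)) = 2/(1+0.025539) = 2/1.025539 = 1.95019.
At ω = 1.95019 every |λ(B_ω)| = ω−1, so ρ_SOR = 0.95019.

ω* = 1.95019, ρ_SOR = 0.95019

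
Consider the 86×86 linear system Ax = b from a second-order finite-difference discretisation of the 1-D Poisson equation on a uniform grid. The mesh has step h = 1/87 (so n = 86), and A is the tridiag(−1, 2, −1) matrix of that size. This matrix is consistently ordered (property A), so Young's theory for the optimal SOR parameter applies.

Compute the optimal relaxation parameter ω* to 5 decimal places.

ω* = 1.93031

B_J for the 86×86 system has eigenvalues cos(kπ/87); ρ_J = cos(π/87) = 0.99935.
√(1−ρ_J²) = |sin(π/87)| = 0.036102
ω* = 2/(1+0.036102) = 1.93031
and ρ(B_{ω*}) = 1.93031 − 1 = 0.93031.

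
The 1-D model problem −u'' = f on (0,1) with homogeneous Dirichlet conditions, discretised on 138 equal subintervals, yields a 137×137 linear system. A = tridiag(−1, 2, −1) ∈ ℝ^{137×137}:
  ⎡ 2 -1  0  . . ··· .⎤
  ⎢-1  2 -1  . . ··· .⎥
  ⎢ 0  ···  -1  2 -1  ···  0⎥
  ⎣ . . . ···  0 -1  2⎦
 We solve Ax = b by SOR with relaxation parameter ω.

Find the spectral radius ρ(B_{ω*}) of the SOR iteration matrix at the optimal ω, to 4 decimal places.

B_J for the 137×137 system has eigenvalues cos(kπ/138); ρ_J = cos(π/138) = 0.9997.
√(1−ρ_J²) = |sin(π/138)| = 0.02276
Young: ω* = 2/(1+√(1−ρ_J²)) = 2/(1+0.02276) = 2/1.02276 = 1.9555.
ρ(B_{ω*}) = ω*−1 = 0.9555

ρ_SOR = 0.9555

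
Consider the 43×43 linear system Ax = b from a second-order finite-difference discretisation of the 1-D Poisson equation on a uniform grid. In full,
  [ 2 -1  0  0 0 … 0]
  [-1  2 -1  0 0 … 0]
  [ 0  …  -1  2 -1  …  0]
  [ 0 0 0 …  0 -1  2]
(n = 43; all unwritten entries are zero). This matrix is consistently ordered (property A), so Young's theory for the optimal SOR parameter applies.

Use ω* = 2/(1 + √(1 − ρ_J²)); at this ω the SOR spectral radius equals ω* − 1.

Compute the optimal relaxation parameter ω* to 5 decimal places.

spectrum of D⁻¹(L+U) = {cos(kπ/44) : 1≤k≤43}; ρ_J = cos(π/44) = 0.99745.
√(1−ρ_J²) simplifies to sin(π/44) = 0.071339.
So ω* = 2/1.071339 = 1.86682 (Young).
Hence ρ(B_{ω*}) = 1.86682 − 1 = 0.86682.

ω* = 1.86682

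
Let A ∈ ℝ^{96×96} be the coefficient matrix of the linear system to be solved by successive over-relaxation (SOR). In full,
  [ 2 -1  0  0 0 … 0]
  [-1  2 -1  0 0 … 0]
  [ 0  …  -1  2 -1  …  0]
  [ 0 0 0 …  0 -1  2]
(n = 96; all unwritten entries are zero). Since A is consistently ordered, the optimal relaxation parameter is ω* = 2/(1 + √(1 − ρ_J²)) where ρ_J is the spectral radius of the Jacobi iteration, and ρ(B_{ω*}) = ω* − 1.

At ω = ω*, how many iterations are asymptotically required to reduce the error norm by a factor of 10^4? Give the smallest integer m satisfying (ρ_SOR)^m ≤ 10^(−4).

B_J for the 96×96 system has eigenvalues cos(kπ/97); ρ_J = cos(π/97) = 0.9994756.
1 − cos²(π/97) = sin²(π/97) ⇒ √(1−ρ_J²) = sin(π/97) = 0.0323819.
ω* = 2/(1+0.0323819) = 1.9372676
[ρ_SOR] ω* − 1 = 0.9372676.
ρ_SOR^m ≤ 10^(−4) ⇔ m ≥ 4·ln10/(−ln 0.9372676) = 9.21034/0.0647864 = 142.165; m = ⌈142.165⌉ = 143.

m = 143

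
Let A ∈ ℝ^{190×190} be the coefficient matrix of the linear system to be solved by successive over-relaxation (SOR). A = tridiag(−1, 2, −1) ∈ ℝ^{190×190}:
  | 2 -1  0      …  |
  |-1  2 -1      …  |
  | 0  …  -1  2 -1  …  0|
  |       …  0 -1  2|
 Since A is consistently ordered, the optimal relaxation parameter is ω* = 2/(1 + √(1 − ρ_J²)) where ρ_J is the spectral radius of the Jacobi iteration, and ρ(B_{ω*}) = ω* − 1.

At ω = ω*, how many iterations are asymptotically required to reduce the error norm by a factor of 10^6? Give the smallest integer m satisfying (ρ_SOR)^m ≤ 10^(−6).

ρ_J = max_k |cos(kπ/191)| = cos(π/191) = 0.9998647
√(1−ρ_J²) = |sin(π/191)| = 0.0164474
Young: ω* = 2/(1+√(1−ρ_J²)) = 2/(1+0.0164474) = 2/1.0164474 = 1.9676375.
ρ_SOR = ω* − 1 ≈ 0.9676375.
(0.9676375)^m ≤ 10^{−6}  ⇒  m·ln(0.9676375) ≤ −6·ln10  ⇒  m ≥ 419.953  ⇒  m = 420

m = 420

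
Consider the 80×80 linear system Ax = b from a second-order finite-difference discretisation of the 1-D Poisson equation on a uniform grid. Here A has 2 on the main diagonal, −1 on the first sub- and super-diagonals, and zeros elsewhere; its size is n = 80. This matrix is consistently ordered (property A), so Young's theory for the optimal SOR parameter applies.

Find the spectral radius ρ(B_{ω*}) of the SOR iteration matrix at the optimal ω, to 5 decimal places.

With n=80, ρ(Jacobi) = cos(π/81) = 0.99925.
1 − cos²(π/81) = sin²(π/81) ⇒ √(1−ρ_J²) = sin(π/81) = 0.038775.
[ω*] 2 ÷ (1 + 0.038775) = 2 ÷ 1.038775 = 1.92534.
ρ_SOR = ω* − 1 = 1.92534 − 1 = 0.92534.

ρ_SOR = 0.92534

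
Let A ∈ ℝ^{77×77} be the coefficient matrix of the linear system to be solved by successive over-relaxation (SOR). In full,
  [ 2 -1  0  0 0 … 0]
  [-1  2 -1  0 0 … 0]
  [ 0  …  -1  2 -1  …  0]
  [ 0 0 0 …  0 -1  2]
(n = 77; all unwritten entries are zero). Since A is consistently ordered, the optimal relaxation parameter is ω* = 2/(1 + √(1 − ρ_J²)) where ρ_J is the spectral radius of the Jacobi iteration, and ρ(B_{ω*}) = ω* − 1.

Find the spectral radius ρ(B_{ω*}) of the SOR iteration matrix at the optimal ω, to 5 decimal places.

ρ_SOR = 0.92259

B_J for the 77×77 system has eigenvalues cos(kπ/78); ρ_J = cos(π/78) = 0.99919.
root = sin(π/78) = 0.040266  (since 1−cos² = sin²).
[ω*] 2 ÷ (1 + 0.040266) = 2 ÷ 1.040266 = 1.92259.
ρ(B_{ω*}) = ω*−1 = 0.92259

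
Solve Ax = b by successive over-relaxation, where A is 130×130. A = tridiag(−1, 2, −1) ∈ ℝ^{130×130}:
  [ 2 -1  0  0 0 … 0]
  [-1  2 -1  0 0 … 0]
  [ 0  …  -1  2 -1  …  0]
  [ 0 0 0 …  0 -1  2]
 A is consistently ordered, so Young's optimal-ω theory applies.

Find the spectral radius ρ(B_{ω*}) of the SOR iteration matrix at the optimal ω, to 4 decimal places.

[ρ_J] n=130: ρ(B_J) = cos(π/(n+1)) = cos(π/131) = 0.9997.
root = sin(π/131) = 0.02398  (since 1−cos² = sin²).
Then 2/(1+√(1−ρ_J²)) = 2/(1+0.02398); ω* = 2/1.02398 = 1.9532.
ρ_SOR = ω* − 1 = 1.9532 − 1 = 0.9532.

ρ_SOR = 0.9532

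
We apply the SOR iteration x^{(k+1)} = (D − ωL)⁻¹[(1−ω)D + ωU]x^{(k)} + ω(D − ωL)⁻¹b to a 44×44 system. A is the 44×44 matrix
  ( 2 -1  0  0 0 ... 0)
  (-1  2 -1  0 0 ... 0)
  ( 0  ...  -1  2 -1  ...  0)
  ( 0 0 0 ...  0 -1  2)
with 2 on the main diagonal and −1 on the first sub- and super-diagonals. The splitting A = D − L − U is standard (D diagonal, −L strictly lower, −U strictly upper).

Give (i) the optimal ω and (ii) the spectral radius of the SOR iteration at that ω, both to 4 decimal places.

ρ_J = max_k |cos(kπ/45)| = cos(π/45) = 0.9976
√(1 − cos²(π/45)) = sin(π/45) ≈ 0.06976.
ω* = 2 / (1 + 0.06976) = 2 / 1.06976 ≈ 1.8696.
ρ(B_{ω*}) = ω*−1 = 0.8696

ω* = 1.8696, ρ_SOR = 0.8696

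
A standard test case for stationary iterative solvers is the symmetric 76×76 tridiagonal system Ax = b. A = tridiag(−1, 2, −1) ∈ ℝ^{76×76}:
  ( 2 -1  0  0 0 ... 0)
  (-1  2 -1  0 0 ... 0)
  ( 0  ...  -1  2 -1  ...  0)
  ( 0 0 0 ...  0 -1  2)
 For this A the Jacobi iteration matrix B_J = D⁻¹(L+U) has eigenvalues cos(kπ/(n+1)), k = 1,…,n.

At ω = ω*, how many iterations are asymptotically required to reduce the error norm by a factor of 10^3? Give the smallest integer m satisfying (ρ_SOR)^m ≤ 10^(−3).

m = 85

n=76: λ(B_J) = 1 − λ(A)/2 = cos(kπ/77); k=1 gives ρ_J = 0.9991678.
√(1−ρ_J²) simplifies to sin(π/77) = 0.0407886.
[ω*] 2 ÷ (1 + 0.0407886) = 2 ÷ 1.0407886 = 1.9216198.
ρ_SOR = ω* − 1 = 1.9216198 − 1 = 0.9216198.
ρ_SOR^m ≤ 10^(−3) ⇔ m ≥ 3·ln10/(−ln 0.9216198) = 6.90776/0.0816225 = 84.631; m = ⌈84.631⌉ = 85.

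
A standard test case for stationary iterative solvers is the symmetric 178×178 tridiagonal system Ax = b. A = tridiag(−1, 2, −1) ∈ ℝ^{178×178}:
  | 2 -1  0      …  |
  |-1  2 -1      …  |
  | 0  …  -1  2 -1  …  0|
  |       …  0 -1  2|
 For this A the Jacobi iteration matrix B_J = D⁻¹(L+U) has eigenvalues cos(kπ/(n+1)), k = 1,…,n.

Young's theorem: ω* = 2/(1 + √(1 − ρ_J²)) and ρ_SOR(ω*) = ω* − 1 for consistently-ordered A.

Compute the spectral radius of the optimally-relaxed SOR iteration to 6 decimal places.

n=178: λ(B_J) = 1 − λ(A)/2 = cos(kπ/179); k=1 gives ρ_J = 0.999846.
√(1 − cos²(π/179)) = sin(π/179) ≈ 0.0175499.
ω* = 2/(1+0.0175499) = 1.965506
ρ(B_{ω*}) = ω*−1 = 0.965506

ρ_SOR = 0.965506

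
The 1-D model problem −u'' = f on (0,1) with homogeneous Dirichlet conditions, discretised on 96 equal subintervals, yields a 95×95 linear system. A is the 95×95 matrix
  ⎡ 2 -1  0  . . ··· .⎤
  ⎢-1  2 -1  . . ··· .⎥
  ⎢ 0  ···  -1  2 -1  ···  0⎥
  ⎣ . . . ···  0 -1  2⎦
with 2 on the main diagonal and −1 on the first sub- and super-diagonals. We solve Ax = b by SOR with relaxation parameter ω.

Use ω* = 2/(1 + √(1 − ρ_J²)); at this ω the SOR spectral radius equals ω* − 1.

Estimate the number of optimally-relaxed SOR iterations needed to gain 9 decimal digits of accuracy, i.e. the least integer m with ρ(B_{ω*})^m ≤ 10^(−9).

[ρ_J] n=95: ρ(B_J) = cos(π/(n+1)) = cos(π/96) = 0.9994646.
√(1 − cos²(π/96)) = sin(π/96) ≈ 0.0327191.
ω* = 2/(1+0.0327191) = 1.9366350
ρ(B_{ω*}) = ω*−1 = 0.9366350
Need (0.9366350)^m ≤ 10^(−9): m ≥ 9·ln10/|ln 0.9366350| = 20.7233/0.0654616 = 316.572 ⇒ m = 317.

m = 317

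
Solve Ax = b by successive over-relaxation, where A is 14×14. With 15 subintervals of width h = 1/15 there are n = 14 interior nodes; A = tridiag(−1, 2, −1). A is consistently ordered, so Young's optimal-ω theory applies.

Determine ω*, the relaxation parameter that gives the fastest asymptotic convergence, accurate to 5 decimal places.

spectrum of D⁻¹(L+U) = {cos(kπ/15) : 1≤k≤14}; ρ_J = cos(π/15) = 0.97815.
1 − cos²(π/15) = sin²(π/15) ⇒ √(1−ρ_J²) = sin(π/15) = 0.207912.
ω* = 2/(1+0.207912) = 1.65575
and ρ(B_{ω*}) = 1.65575 − 1 = 0.65575.

ω* = 1.65575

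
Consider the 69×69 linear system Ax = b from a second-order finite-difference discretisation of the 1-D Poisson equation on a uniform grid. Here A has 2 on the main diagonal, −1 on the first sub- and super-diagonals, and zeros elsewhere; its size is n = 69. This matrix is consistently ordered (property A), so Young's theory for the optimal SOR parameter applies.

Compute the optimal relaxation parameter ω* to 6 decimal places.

ω* = 1.914123

With n=69, ρ(Jacobi) = cos(π/70) = 0.998993.
root = sin(π/70) = 0.0448648  (since 1−cos² = sin²).
ω* = 2 / (1 + 0.0448648) = 2 / 1.0448648 ≈ 1.914123.
ρ(B_{ω*}) = ω*−1 = 0.914123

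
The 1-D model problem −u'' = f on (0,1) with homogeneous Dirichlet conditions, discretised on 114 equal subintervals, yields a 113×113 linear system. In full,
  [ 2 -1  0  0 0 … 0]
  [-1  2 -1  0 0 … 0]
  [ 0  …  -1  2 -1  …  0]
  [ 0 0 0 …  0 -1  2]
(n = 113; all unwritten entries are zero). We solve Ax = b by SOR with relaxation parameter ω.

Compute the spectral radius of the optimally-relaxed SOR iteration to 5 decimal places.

n=113: λ(B_J) = 1 − λ(A)/2 = cos(kπ/114); k=1 gives ρ_J = 0.99962.
√(1−ρ_J²) simplifies to sin(π/114) = 0.027554.
ω* = 2/(1+0.027554) = 1.94637
Hence ρ(B_{ω*}) = 1.94637 − 1 = 0.94637.

ρ_SOR = 0.94637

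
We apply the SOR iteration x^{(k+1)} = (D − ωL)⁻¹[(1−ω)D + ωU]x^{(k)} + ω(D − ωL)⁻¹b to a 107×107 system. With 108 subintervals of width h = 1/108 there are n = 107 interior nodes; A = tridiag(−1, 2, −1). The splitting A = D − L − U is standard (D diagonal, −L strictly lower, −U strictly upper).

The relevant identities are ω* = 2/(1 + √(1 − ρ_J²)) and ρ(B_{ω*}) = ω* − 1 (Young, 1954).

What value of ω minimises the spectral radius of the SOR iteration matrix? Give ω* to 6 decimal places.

ω* = 1.943475

½·tridiag(1,0,1) at n=107: λ_k = cos(kπ/108); max |λ| at k=1 ⇒ ρ_J = cos(π/108) ≈ 0.999577.
root = sin(π/108) = 0.0290847  (since 1−cos² = sin²).
ω* = 2/(1 + 0.0290847) = 2/1.0290847 = 1.943475.
[ρ_SOR] ω* − 1 = 0.943475.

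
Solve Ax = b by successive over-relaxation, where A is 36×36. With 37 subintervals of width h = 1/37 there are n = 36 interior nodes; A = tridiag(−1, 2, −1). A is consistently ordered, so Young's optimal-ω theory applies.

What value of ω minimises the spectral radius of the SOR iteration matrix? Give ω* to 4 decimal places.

ω* = 1.8436

½·tridiag(1,0,1) at n=36: λ_k = cos(kπ/37); max |λ| at k=1 ⇒ ρ_J = cos(π/37) ≈ 0.9964.
√(1−ρ_J²) simplifies to sin(π/37) = 0.08481.
ω* = 2/(1 + 0.08481) = 2/1.08481 = 1.8436.
ρ_SOR = ω* − 1 = 1.8436 − 1 = 0.8436.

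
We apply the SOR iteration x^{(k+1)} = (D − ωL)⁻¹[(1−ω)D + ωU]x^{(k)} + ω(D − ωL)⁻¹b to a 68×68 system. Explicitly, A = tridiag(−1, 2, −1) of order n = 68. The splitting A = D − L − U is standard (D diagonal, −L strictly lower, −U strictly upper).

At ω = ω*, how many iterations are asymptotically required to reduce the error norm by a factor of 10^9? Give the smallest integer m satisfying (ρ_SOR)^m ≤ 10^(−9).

m = 228

ρ_J = max_k |cos(kπ/69)| = cos(π/69) = 0.9989637
1 − cos²(π/69) = sin²(π/69) ⇒ √(1−ρ_J²) = sin(π/69) = 0.0455146.
Young: ω* = 2/(1+√(1−ρ_J²)) = 2/(1+0.0455146) = 2/1.0455146 = 1.9129336.
ρ_SOR = ω* − 1 = 1.9129336 − 1 = 0.9129336.
9·ln10 = 20.7233; −ln(0.9129336) = 0.0910921; m = ⌈20.7233/0.0910921⌉ = ⌈227.498⌉ = 228.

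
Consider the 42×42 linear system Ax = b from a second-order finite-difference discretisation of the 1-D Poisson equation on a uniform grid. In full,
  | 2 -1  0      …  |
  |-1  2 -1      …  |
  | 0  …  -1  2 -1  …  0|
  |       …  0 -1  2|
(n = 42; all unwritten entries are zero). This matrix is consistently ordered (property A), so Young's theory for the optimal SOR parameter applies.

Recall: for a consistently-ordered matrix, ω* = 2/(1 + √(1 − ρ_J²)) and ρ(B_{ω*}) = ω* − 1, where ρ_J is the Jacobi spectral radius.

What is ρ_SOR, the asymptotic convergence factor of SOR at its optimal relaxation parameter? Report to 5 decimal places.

spectrum of D⁻¹(L+U) = {cos(kπ/43) : 1≤k≤42}; ρ_J = cos(π/43) = 0.99733.
√(1−ρ_J²) simplifies to sin(π/43) = 0.072995.
ω* = 2 / (1 + 0.072995) = 2 / 1.072995 ≈ 1.86394.
ρ_SOR = ω* − 1 ≈ 0.86394.

ρ_SOR = 0.86394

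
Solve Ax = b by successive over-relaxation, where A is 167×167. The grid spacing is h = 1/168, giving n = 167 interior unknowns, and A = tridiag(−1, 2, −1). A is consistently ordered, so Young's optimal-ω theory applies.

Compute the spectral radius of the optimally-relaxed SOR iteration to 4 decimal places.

ρ_J = max_k |cos(kπ/168)| = cos(π/168) = 0.9998
√(1−ρ_J²) = |sin(π/168)| = 0.01870
ω* = 2 / (1 + 0.01870) = 2 / 1.01870 ≈ 1.9633.
[ρ_SOR] ω* − 1 = 0.9633.

ρ_SOR = 0.9633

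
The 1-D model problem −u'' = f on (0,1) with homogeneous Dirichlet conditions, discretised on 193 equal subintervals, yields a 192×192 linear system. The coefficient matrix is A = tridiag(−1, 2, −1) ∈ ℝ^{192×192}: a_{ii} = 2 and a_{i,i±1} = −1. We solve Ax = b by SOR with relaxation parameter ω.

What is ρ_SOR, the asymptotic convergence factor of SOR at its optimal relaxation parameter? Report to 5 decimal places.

n=192: λ(B_J) = 1 − λ(A)/2 = cos(kπ/193); k=1 gives ρ_J = 0.99987.
√(1−ρ_J²) simplifies to sin(π/193) = 0.016277.
ω* = 2 / (1 + 0.016277) = 2 / 1.016277 ≈ 1.96797.
[ρ_SOR] ω* − 1 = 0.96797.

ρ_SOR = 0.96797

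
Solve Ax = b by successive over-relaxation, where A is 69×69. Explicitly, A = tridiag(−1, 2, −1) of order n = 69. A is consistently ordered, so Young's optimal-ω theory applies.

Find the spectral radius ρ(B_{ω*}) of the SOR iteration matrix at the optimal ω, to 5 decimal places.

B_J for the 69×69 system has eigenvalues cos(kπ/70); ρ_J = cos(π/70) = 0.99899.
√(1−ρ_J²) = |sin(π/70)| = 0.044865
ω* = 2/(1+0.044865) = 1.91412
and ρ(B_{ω*}) = 1.91412 − 1 = 0.91412.

ρ_SOR = 0.91412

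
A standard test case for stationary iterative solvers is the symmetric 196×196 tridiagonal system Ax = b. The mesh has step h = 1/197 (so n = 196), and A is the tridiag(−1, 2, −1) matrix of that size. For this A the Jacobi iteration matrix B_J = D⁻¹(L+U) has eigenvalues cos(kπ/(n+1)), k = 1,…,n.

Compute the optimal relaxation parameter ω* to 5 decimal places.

ρ_J = max_k |cos(kπ/197)| = cos(π/197) = 0.99987
√(1−ρ_J²) = |sin(π/197)| = 0.015946
Then 2/(1+√(1−ρ_J²)) = 2/(1+0.015946); ω* = 2/1.015946 = 1.96861.
and ρ(B_{ω*}) = 1.96861 − 1 = 0.96861.

ω* = 1.96861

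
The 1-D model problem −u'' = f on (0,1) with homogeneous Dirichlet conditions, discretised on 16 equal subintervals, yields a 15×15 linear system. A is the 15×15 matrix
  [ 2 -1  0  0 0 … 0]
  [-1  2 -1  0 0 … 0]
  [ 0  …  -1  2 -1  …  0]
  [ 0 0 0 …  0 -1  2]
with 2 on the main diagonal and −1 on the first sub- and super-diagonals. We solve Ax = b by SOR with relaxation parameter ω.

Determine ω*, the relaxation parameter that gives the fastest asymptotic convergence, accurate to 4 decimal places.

ω* = 1.6735

With n=15, ρ(Jacobi) = cos(π/16) = 0.9808.
√(1−ρ_J²) = |sin(π/16)| = 0.19509
So ω* = 2/1.19509 = 1.6735 (Young).
and ρ(B_{ω*}) = 1.6735 − 1 = 0.6735.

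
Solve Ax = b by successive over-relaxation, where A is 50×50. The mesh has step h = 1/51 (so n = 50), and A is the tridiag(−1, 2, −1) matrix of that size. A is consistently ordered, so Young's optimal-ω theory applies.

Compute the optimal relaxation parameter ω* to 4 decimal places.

B_J for the 50×50 system has eigenvalues cos(kπ/51); ρ_J = cos(π/51) = 0.9981.
√(1 − cos²(π/51)) = sin(π/51) ≈ 0.06156.
Young: ω* = 2/(1+√(1−ρ_J²)) = 2/(1+0.06156) = 2/1.06156 = 1.8840.
Hence ρ(B_{ω*}) = 1.8840 − 1 = 0.8840.

ω* = 1.8840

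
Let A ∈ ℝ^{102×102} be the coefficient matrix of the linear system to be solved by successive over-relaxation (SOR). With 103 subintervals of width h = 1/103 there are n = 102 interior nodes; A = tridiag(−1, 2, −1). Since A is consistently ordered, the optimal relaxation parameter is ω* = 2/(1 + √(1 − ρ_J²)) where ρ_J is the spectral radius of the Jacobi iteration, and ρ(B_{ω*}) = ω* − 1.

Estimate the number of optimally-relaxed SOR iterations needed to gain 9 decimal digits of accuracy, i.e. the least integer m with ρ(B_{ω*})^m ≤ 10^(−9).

ρ_J = max_k |cos(kπ/103)| = cos(π/103) = 0.9995349
root = sin(π/103) = 0.0304962  (since 1−cos² = sin²).
ω* = 2/(1 + 0.0304962) = 2/1.0304962 = 1.9408126.
ρ(B_{ω*}) = ω*−1 = 0.9408126
ρ_SOR^m ≤ 10^(−9) ⇔ m ≥ 9·ln10/(−ln 0.9408126) = 20.7233/0.0610113 = 339.663; m = ⌈339.663⌉ = 340.

m = 340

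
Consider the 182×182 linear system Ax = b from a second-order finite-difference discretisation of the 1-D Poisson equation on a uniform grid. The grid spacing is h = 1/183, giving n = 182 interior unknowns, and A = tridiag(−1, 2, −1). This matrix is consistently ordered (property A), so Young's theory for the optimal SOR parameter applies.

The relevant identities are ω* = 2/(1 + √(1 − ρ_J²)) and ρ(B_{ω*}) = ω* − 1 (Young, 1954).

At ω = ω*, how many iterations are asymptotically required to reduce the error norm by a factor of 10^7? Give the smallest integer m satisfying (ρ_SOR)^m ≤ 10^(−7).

[ρ_J] n=182: ρ(B_J) = cos(π/(n+1)) = cos(π/183) = 0.9998526.
√(1−ρ_J²) = |sin(π/183)| = 0.0171663
[ω*] 2 ÷ (1 + 0.0171663) = 2 ÷ 1.0171663 = 1.9662468.
Hence ρ(B_{ω*}) = 1.9662468 − 1 = 0.9662468.
(0.9662468)^m ≤ 10^{−7}  ⇒  m·ln(0.9662468) ≤ −7·ln10  ⇒  m ≥ 469.423  ⇒  m = 470

m = 470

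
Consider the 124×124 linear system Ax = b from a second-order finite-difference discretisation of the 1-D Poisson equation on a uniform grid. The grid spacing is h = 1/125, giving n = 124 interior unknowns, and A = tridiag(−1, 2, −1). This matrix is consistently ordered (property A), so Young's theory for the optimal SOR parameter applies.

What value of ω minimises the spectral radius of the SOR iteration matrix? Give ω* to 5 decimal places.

ω* = 1.95097

B_J for the 124×124 system has eigenvalues cos(kπ/125); ρ_J = cos(π/125) = 0.99968.
√(1−ρ_J²) = |sin(π/125)| = 0.025130
Then 2/(1+√(1−ρ_J²)) = 2/(1+0.025130); ω* = 2/1.025130 = 1.95097.
Hence ρ(B_{ω*}) = 1.95097 − 1 = 0.95097.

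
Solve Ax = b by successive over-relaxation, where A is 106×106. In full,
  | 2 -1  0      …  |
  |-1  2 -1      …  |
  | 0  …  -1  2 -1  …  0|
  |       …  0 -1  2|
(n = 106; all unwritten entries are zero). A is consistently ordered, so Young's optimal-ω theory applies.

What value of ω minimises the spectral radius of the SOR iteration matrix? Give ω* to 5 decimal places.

ω* = 1.94296

n=106: λ(B_J) = 1 − λ(A)/2 = cos(kπ/107); k=1 gives ρ_J = 0.99957.
root = sin(π/107) = 0.029356  (since 1−cos² = sin²).
So ω* = 2/1.029356 = 1.94296 (Young).
Hence ρ(B_{ω*}) = 1.94296 − 1 = 0.94296.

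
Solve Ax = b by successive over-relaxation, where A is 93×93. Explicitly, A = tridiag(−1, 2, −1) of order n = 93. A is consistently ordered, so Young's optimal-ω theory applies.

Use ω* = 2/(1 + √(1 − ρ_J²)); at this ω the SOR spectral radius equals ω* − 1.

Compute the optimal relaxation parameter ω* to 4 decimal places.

ω* = 1.9353

B_J for the 93×93 system has eigenvalues cos(kπ/94); ρ_J = cos(π/94) = 0.9994.
1 − cos²(π/94) = sin²(π/94) ⇒ √(1−ρ_J²) = sin(π/94) = 0.03341.
ω* = 2/(1+0.03341) = 1.9353
and ρ(B_{ω*}) = 1.9353 − 1 = 0.9353.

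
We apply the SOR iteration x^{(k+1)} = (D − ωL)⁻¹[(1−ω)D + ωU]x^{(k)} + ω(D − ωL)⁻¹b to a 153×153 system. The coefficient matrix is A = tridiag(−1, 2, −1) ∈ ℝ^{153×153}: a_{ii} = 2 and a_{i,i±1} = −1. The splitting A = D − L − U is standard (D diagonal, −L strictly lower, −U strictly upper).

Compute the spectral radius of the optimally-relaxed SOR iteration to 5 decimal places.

ρ_SOR = 0.96002

spectrum of D⁻¹(L+U) = {cos(kπ/154) : 1≤k≤153}; ρ_J = cos(π/154) = 0.99979.
√(1−ρ_J²) simplifies to sin(π/154) = 0.020399.
ω* = 2 / (1 + 0.020399) = 2 / 1.020399 ≈ 1.96002.
[ρ_SOR] ω* − 1 = 0.96002.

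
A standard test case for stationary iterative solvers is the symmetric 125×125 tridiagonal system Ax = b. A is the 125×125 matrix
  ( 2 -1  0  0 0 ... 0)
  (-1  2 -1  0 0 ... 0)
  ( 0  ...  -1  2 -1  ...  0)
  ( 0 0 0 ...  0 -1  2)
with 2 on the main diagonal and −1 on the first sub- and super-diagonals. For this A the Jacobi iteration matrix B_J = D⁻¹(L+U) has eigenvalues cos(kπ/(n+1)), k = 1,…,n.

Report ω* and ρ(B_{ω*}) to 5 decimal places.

ω* = 1.95135, ρ_SOR = 0.95135

[ρ_J] n=125: ρ(B_J) = cos(π/(n+1)) = cos(π/126) = 0.99969.
√(1−ρ_J²) simplifies to sin(π/126) = 0.024931.
So ω* = 2/1.024931 = 1.95135 (Young).
ρ_SOR = ω* − 1 = 1.95135 − 1 = 0.95135.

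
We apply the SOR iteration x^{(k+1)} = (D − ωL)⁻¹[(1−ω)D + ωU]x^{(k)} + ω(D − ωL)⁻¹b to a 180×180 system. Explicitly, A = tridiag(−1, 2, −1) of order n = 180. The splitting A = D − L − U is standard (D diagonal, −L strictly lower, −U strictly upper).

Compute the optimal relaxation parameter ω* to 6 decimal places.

spectrum of D⁻¹(L+U) = {cos(kπ/181) : 1≤k≤180}; ρ_J = cos(π/181) = 0.999849.
√(1−ρ_J²) simplifies to sin(π/181) = 0.0173560.
Young: ω* = 2/(1+√(1−ρ_J²)) = 2/(1+0.0173560) = 2/1.0173560 = 1.965880.
ρ(B_{ω*}) = ω*−1 = 0.965880

ω* = 1.965880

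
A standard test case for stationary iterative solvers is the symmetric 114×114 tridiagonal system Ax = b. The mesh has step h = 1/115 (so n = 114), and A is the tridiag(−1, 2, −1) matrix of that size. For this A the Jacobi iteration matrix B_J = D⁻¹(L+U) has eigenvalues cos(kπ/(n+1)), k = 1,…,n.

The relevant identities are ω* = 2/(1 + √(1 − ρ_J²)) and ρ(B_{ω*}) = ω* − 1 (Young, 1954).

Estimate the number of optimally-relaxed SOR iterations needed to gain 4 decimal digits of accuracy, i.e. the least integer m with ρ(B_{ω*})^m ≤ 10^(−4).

m = 169

ρ_J = max_k |cos(kπ/115)| = cos(π/115) = 0.9996269
root = sin(π/115) = 0.0273148  (since 1−cos² = sin²).
Young: ω* = 2/(1+√(1−ρ_J²)) = 2/(1+0.0273148) = 2/1.0273148 = 1.9468229.
ρ(B_{ω*}) = ω*−1 = 0.9468229
4·ln10 = 9.21034; −ln(0.9468229) = 0.0546432; m = ⌈9.21034/0.0546432⌉ = ⌈168.554⌉ = 169.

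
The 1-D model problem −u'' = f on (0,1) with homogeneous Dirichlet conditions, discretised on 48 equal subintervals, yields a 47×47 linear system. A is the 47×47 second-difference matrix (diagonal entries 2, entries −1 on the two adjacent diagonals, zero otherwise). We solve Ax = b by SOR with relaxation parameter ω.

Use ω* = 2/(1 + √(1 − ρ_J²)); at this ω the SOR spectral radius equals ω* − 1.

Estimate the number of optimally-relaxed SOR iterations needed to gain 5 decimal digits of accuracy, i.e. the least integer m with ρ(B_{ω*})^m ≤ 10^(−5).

m = 88

B_J for the 47×47 system has eigenvalues cos(kπ/48); ρ_J = cos(π/48) = 0.9978589.
√(1−ρ_J²) = |sin(π/48)| = 0.0654031
ω* = 2 / (1 + 0.0654031) = 2 / 1.0654031 ≈ 1.8772237.
At ω = 1.8772237 every |λ(B_ω)| = ω−1, so ρ_SOR = 0.8772237.
(0.8772237)^m ≤ 10^{−5}  ⇒  m·ln(0.8772237) ≤ −5·ln10  ⇒  m ≥ 87.889  ⇒  m = 88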